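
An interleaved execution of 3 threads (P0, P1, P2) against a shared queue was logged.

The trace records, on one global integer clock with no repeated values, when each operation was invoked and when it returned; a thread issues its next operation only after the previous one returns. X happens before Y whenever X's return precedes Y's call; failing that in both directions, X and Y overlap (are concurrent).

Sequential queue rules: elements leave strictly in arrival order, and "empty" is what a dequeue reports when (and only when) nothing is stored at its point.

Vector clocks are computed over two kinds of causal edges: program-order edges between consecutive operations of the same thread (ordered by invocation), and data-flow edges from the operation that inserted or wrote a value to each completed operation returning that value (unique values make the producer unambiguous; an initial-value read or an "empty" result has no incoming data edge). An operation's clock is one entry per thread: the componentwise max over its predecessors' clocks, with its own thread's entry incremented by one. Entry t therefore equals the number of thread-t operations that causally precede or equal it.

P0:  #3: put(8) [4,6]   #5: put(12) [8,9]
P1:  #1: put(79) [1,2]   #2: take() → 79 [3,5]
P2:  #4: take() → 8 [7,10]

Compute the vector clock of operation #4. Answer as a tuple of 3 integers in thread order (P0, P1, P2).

(1, 0, 1)

VC(#1, invoked at 1): no causal predecessors; +1 on P1 → (0, 1, 0)
VC(#3, invoked at 4): no causal predecessors; +1 on P0 → (1, 0, 0)
invoked at 3, #2 merges VC(#1)=(0, 1, 0) and bumps P1's slot → (0, 2, 0)
invoked at 7, #4 merges VC(#3)=(1, 0, 0) and bumps P2's slot → (1, 0, 1)
invoked at 8, #5 merges VC(#3)=(1, 0, 0) and bumps P0's slot → (2, 0, 0)
target: VC(#4) = (1, 0, 1)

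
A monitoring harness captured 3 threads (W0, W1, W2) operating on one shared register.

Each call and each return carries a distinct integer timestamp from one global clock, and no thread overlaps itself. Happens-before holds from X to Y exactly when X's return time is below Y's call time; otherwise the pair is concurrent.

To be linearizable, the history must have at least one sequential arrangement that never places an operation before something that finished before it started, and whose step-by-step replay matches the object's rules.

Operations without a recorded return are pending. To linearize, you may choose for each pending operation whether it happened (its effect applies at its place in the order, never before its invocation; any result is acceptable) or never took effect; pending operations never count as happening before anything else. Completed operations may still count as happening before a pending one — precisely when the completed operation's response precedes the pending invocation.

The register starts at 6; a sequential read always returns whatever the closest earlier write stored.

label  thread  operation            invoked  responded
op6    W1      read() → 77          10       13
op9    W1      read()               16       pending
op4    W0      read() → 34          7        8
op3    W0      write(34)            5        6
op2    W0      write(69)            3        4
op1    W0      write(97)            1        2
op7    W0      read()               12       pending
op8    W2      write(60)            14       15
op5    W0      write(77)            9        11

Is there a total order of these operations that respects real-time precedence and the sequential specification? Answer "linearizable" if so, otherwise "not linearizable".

one valid linearization: op1, op2, op3, op4, op5, op6, op7, op8
step 1: op1 write(97) — value 97
step 2: op2 write(69) — value 69
step 3: op3 write(34) — value 34
step 4: op4 read() → 34 — value 34
step 5: op5 write(77) — value 77
step 6: op6 read() → 77 — value 77
step 7: op7 read() (pending, included) — value 77
step 8: op8 write(60) — value 60

linearizable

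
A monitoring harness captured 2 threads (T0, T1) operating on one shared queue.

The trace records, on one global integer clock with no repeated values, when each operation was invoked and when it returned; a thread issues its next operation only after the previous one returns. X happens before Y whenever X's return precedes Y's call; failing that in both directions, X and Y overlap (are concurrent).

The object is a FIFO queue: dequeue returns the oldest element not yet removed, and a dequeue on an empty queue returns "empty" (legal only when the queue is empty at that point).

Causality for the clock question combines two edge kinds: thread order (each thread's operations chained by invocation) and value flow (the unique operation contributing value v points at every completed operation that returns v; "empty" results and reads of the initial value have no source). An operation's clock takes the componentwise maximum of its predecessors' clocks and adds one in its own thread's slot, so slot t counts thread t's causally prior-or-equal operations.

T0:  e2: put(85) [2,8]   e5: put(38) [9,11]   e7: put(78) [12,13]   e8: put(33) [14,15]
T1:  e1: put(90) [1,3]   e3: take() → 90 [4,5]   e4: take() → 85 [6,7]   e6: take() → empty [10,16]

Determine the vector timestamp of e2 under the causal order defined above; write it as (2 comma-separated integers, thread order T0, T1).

e1 (invocation 1): nothing precedes it; T1's component alone gives (0, 1)
e2 (invocation 2): nothing precedes it; T0's component alone gives (1, 0)
e3 (invocation 4): componentwise max over VC(e1)=(0, 1), +1 at T1, giving (0, 2)
e5 (invocation 9): componentwise max over VC(e2)=(1, 0), +1 at T0, giving (2, 0)
e7 (invocation 12): componentwise max over VC(e5)=(2, 0), +1 at T0, giving (3, 0)
e4 (invocation 6): componentwise max over VC(e2)=(1, 0), VC(e3)=(0, 2), +1 at T1, giving (1, 3)
e8 (invocation 14): componentwise max over VC(e7)=(3, 0), +1 at T0, giving (4, 0)
e6 (invocation 10): componentwise max over VC(e4)=(1, 3), +1 at T1, giving (1, 4)
target: VC(e2) = (1, 0)

(1, 0)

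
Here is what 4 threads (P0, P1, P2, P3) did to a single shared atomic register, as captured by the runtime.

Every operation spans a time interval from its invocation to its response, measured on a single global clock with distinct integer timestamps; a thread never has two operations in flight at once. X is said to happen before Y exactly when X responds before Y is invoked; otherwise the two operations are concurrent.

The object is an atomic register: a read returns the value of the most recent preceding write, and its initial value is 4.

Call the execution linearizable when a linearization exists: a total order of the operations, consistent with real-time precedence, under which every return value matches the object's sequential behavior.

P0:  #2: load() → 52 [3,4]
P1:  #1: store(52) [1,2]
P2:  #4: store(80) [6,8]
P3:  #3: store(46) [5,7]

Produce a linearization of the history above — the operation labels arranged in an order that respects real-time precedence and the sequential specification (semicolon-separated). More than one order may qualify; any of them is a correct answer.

after step 1 (#1 store(52)): value 52
after step 2 (#2 load() → 52): value 52
after step 3 (#3 store(46)): value 46
after step 4 (#4 store(80)): value 80

#1; #2; #3; #4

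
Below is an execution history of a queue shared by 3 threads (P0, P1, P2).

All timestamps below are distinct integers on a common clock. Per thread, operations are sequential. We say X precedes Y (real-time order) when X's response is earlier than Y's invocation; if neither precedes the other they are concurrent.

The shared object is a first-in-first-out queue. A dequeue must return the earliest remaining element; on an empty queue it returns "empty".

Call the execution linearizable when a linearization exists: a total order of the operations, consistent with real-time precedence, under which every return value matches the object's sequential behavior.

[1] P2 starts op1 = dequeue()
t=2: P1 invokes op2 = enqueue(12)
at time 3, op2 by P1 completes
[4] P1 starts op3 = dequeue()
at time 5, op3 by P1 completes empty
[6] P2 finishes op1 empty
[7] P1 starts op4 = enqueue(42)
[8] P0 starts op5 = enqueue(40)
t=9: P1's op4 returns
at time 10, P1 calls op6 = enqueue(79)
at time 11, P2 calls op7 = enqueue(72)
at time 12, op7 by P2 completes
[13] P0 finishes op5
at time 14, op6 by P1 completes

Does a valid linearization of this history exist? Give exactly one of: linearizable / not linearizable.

prefix check: 1..5 passes, 1..6 fails once op1's time-6 response joins
no legal order exists: 3 real-time-consistent candidates over 3 completed queue operations, all rejected
sample order op1, op2, op3 stalls at step 3 — op3 dequeue() → empty has no legal effect
sample order op2, op1, op3 stalls at step 2 — op1 dequeue() → empty has no legal effect

not linearizable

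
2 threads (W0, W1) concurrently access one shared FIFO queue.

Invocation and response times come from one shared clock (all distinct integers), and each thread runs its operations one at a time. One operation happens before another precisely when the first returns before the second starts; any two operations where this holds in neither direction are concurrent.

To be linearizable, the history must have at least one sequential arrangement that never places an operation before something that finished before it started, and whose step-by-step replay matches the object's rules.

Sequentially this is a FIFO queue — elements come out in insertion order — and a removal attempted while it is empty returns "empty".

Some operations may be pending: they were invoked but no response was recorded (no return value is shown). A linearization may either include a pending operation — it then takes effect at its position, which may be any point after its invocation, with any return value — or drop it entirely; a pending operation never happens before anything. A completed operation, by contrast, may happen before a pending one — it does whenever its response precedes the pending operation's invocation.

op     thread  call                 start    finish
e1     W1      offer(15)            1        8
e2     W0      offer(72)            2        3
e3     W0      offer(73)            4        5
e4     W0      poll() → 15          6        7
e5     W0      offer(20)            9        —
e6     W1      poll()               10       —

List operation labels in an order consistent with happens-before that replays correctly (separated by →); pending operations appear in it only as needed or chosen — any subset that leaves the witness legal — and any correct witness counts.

e1 → e2 → e3 → e4

step 1: e1 offer(15) — queue <15>
step 2: e2 offer(72) — queue <15,72>
step 3: e3 offer(73) — queue <15,72,73>
step 4: e4 poll() → 15 — queue <72,73>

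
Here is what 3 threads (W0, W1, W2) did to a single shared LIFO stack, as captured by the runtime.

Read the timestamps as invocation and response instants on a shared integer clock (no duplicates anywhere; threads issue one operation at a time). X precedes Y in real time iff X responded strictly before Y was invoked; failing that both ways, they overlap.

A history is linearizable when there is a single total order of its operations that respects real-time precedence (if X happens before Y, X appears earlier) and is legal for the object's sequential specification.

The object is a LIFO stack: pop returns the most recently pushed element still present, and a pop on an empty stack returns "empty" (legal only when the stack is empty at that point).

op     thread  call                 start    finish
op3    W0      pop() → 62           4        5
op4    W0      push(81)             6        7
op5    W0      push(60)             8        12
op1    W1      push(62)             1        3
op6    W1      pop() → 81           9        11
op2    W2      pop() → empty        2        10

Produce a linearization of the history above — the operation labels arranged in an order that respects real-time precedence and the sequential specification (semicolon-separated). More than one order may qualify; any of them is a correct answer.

op1; op3; op2; op4; op6; op5

1. op1 push(62), leaving stack <62>
2. op3 pop() → 62, leaving stack <>
3. op2 pop() → empty, leaving stack <>
4. op4 push(81), leaving stack <81>
5. op6 pop() → 81, leaving stack <>
6. op5 push(60), leaving stack <60>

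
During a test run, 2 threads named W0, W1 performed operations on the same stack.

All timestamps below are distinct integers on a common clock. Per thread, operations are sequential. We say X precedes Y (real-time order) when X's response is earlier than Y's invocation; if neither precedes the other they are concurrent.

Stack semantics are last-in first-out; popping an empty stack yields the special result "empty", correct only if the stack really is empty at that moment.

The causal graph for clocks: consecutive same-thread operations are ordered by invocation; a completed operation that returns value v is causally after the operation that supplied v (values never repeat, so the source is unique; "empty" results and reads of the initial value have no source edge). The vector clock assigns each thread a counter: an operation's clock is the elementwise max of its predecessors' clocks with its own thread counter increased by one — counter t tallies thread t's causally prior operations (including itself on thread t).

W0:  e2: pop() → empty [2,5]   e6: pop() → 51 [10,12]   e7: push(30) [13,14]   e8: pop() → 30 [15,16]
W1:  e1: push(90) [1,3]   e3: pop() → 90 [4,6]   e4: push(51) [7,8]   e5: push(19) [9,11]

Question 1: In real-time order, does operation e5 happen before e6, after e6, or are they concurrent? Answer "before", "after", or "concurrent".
concurrent

e5 spans [9,11], e6 spans [10,12]
the intervals overlap in both directions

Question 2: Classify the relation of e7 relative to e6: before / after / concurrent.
after

e7 spans [13,14], e6 spans [10,12]
resp(e6)=12 < inv(e7)=13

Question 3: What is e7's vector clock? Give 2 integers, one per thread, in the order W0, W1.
(3, 3)

e1, invoked 1, has no incoming edges; only W1's bump applies → (0, 1)
e2, invoked 2, has no incoming edges; only W0's bump applies → (1, 0)
e3 (invocation 4): componentwise max over VC(e1)=(0, 1), +1 at W1, giving (0, 2)
e4 (invocation 7): componentwise max over VC(e3)=(0, 2), +1 at W1, giving (0, 3)
e5 (invocation 9): componentwise max over VC(e4)=(0, 3), +1 at W1, giving (0, 4)
e6 (invocation 10): componentwise max over VC(e2)=(1, 0), VC(e4)=(0, 3), +1 at W0, giving (2, 3)
e7 (invocation 13): componentwise max over VC(e6)=(2, 3), +1 at W0, giving (3, 3)
e8 (invocation 15): componentwise max over VC(e7)=(3, 3), +1 at W0, giving (4, 3)
target: VC(e7) = (3, 3)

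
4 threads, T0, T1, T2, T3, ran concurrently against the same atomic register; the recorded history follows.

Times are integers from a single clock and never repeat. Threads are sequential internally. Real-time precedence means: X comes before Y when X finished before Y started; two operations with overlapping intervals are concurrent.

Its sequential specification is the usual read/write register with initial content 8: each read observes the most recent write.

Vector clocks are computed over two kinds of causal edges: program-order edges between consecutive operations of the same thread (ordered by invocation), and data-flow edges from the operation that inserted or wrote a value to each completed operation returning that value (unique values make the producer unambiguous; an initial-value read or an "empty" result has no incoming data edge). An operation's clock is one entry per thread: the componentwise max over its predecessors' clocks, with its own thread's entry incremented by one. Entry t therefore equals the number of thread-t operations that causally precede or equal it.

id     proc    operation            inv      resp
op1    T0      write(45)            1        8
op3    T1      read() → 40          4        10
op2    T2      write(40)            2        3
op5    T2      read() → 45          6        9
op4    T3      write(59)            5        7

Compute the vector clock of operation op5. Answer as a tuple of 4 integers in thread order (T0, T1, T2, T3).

VC(op4, invoked at 5): no causal predecessors; +1 on T3 → (0, 0, 0, 1)
VC(op2, invoked at 2): no causal predecessors; +1 on T2 → (0, 0, 1, 0)
VC(op1, invoked at 1): no causal predecessors; +1 on T0 → (1, 0, 0, 0)
merge at op3 (invoked 4): VC(op2)=(0, 0, 1, 0), own-thread bump on T1 → (0, 1, 1, 0)
merge at op5 (invoked 6): VC(op1)=(1, 0, 0, 0), VC(op2)=(0, 0, 1, 0), own-thread bump on T2 → (1, 0, 2, 0)
target: VC(op5) = (1, 0, 2, 0)

(1, 0, 2, 0)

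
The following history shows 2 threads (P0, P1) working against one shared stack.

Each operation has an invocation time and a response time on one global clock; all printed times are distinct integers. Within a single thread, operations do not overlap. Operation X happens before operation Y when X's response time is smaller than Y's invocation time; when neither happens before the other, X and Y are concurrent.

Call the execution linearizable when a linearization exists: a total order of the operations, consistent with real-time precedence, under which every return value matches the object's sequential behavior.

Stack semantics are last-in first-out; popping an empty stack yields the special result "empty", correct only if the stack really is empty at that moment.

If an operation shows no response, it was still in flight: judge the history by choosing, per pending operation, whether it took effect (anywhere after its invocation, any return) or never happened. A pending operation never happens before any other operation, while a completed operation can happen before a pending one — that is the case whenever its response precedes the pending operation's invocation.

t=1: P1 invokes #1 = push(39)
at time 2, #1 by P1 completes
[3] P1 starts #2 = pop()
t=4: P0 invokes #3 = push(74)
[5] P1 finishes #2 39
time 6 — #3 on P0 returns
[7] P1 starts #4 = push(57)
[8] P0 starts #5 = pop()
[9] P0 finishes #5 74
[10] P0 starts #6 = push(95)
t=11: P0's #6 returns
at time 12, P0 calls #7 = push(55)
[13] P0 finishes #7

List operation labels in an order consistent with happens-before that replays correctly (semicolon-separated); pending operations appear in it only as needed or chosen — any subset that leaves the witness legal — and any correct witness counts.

#1; #2; #3; #5; #4; #6; #7

1. #1 push(39), leaving stack <39>
2. #2 pop() → 39, leaving stack <>
3. #3 push(74), leaving stack <74>
4. #5 pop() → 74, leaving stack <>
5. #4 push(57) (pending, included), leaving stack <57>
6. #6 push(95), leaving stack <57,95>
7. #7 push(55), leaving stack <57,95,55>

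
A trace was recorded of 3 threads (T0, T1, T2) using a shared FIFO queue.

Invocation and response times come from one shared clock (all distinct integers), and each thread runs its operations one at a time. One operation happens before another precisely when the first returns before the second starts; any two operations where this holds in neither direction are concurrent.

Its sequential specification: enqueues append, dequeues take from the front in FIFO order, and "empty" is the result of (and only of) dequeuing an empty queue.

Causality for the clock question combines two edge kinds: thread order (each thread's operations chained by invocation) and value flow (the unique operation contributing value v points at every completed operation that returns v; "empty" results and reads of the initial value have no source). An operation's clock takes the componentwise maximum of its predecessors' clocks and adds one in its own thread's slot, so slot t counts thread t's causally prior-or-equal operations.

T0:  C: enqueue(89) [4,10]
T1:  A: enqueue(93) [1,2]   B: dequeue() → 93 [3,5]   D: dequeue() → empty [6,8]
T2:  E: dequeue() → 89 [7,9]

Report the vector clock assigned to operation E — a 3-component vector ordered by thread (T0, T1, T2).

(1, 0, 1)

root op A, invoked 1: fresh clock plus T1's own tick → (0, 1, 0)
root op C, invoked 4: fresh clock plus T0's own tick → (1, 0, 0)
B, invoked 3, takes VC(A)=(0, 1, 0) under max, adds 1 for T1 → (0, 2, 0)
E, invoked 7, takes VC(C)=(1, 0, 0) under max, adds 1 for T2 → (1, 0, 1)
D, invoked 6, takes VC(B)=(0, 2, 0) under max, adds 1 for T1 → (0, 3, 0)
target: VC(E) = (1, 0, 1)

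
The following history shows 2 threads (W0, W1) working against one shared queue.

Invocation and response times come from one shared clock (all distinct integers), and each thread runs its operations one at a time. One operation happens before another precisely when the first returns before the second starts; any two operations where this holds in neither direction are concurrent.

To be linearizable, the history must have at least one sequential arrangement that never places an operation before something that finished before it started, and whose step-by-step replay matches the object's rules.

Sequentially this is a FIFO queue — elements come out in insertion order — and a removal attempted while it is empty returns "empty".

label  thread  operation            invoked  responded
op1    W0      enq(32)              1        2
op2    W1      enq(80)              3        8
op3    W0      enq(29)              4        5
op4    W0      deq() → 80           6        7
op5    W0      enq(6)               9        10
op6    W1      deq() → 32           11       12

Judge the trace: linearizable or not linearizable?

not linearizable

cut after 6 events: linearizable; cut after 7 events (op4 responds, time 7): not linearizable
exhaustive check: the 3 completed queue ops admit one real-time order; illegal
include/drop combinations of the 1 pending operation (op2) were all tried; none helps
take op1, op3, op4 (pending dropped): step 3 already fails, because op4 deq() → 80 cannot occur there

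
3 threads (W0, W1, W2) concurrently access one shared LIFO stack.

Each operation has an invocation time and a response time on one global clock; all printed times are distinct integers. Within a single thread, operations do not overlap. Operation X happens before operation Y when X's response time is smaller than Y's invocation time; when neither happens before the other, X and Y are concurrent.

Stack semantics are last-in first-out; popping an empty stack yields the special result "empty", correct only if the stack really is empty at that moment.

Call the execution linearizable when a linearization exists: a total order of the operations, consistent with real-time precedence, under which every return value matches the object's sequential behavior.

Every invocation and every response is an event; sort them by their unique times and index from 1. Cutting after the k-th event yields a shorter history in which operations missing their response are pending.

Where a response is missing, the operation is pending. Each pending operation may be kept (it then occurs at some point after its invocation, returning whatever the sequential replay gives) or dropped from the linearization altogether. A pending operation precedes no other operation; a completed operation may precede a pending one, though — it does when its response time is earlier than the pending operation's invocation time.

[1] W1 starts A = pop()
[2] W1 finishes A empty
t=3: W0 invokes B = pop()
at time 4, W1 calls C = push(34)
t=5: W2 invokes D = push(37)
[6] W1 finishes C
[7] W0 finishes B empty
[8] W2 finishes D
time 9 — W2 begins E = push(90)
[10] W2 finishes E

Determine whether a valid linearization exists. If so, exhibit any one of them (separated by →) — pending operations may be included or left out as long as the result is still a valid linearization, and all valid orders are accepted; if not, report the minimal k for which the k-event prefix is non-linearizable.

1. A pop() → empty, leaving stack <>
2. B pop() → empty, leaving stack <>
3. C push(34), leaving stack <34>
4. D push(37), leaving stack <34,37>
5. E push(90), leaving stack <34,37,90>

linearizable — witness: A → B → C → D → E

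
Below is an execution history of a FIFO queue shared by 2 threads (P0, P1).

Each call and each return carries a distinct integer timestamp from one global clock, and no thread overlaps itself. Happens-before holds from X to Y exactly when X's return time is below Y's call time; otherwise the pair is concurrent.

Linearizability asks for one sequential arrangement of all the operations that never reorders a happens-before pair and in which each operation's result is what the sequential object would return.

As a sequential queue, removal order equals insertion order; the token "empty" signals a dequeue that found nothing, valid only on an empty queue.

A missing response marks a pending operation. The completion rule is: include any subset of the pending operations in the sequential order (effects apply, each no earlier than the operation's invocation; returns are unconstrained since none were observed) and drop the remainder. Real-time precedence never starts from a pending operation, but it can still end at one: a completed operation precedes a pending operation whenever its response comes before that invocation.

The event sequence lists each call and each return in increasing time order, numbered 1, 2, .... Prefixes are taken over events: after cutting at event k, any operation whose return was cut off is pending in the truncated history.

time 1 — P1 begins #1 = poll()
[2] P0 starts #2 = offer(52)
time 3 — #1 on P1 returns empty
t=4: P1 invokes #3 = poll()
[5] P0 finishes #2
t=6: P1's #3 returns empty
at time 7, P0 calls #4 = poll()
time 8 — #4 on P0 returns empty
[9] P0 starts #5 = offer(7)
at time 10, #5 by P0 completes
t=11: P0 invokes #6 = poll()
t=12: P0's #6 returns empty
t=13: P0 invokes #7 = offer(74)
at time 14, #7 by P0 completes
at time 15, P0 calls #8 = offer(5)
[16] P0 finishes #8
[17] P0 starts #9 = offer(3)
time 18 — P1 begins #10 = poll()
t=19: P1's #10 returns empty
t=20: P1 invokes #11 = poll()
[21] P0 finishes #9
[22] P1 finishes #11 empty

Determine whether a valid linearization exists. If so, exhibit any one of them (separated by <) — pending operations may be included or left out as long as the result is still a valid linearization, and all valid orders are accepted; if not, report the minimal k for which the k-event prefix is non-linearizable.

the violation lands at event 8, #4's response at time 8: events 1..7 linearize, events 1..8 do not
no legal order exists: 3 real-time-consistent candidates over 4 completed FIFO queue operations, all rejected
take #1, #2, #3, #4: step 3 already fails, because #3 poll() → empty cannot occur there
take #1, #3, #2, #4: step 4 already fails, because #4 poll() → empty cannot occur there

not linearizable — minimal violating prefix: 8 events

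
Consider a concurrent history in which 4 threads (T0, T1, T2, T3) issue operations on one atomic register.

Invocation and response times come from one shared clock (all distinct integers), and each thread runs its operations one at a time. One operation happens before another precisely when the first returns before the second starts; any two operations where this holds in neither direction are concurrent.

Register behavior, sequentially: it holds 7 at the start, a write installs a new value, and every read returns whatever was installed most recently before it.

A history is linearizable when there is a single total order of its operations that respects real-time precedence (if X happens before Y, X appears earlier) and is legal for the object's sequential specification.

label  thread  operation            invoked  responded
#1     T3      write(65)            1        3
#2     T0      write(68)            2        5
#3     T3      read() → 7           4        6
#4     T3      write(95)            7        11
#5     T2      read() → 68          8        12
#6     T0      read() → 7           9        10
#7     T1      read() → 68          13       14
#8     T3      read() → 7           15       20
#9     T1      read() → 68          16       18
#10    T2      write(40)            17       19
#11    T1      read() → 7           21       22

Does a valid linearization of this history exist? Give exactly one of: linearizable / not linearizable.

not linearizable

the violation lands at event 6, #3's response at time 6: events 1..5 linearize, events 1..6 do not
the 3 completed operations admit 3 real-time orders; each fails the atomic register replay
one such order, #1, #2, #3, breaks at step 3 where #3 read() → 7 is illegal
one such order, #1, #3, #2, breaks at step 2 where #3 read() → 7 is illegal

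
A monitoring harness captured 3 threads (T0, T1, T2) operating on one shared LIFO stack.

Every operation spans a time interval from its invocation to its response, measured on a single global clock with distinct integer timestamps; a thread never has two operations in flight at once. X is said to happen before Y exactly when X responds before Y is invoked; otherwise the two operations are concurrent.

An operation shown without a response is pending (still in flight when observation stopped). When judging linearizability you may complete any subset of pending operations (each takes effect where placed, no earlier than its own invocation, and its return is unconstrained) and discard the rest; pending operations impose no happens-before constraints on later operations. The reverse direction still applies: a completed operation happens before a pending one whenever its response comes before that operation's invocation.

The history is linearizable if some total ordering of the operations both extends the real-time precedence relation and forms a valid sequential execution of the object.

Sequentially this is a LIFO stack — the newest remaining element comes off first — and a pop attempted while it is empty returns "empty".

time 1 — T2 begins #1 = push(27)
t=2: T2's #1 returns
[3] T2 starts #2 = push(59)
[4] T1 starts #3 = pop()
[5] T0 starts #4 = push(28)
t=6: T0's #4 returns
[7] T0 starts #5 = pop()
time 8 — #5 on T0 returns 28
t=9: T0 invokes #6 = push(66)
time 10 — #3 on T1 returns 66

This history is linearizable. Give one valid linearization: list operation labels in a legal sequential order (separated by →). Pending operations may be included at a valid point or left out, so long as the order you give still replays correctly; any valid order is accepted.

1. #1 push(27), leaving stack <27>
2. #2 push(59) (pending, included), leaving stack <27,59>
3. #4 push(28), leaving stack <27,59,28>
4. #5 pop() → 28, leaving stack <27,59>
5. #6 push(66) (pending, included), leaving stack <27,59,66>
6. #3 pop() → 66, leaving stack <27,59>

#1 → #2 → #4 → #5 → #6 → #3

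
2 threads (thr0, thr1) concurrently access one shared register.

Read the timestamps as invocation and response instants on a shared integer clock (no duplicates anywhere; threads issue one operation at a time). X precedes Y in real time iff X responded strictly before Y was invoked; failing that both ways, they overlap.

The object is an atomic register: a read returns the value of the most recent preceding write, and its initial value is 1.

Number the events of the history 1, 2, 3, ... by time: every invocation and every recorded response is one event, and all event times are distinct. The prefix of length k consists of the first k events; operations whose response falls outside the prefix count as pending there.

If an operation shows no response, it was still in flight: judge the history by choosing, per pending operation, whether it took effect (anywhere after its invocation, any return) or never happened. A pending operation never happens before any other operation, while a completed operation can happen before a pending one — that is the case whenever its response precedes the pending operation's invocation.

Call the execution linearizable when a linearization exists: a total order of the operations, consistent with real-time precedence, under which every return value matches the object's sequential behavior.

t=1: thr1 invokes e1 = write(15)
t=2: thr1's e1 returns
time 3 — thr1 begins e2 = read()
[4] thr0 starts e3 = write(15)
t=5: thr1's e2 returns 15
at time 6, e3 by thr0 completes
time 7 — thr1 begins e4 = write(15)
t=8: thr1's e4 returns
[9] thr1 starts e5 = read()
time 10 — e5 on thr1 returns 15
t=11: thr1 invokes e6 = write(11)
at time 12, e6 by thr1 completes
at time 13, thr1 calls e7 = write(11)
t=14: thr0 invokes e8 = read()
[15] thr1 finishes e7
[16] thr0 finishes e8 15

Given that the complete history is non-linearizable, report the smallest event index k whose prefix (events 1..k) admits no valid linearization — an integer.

events 1..15 are linearizable; a witness order is e1, e2, e3, e4, e5, e6, e7:
step 1: e1 write(15) — value 15
step 2: e2 read() → 15 — value 15
step 3: e3 write(15) — value 15
step 4: e4 write(15) — value 15
step 5: e5 read() → 15 — value 15
step 6: e6 write(11) — value 11
step 7: e7 write(11) — value 11
once event 16 joins (e8's response, time 16), exhaustive search finds no witness
take e1, e2, e3, e4, e5, e6, e7, e8: step 8 already fails, because e8 read() → 15 cannot occur there
take e1, e2, e3, e4, e5, e6, e8, e7: step 7 already fails, because e8 read() → 15 cannot occur there

16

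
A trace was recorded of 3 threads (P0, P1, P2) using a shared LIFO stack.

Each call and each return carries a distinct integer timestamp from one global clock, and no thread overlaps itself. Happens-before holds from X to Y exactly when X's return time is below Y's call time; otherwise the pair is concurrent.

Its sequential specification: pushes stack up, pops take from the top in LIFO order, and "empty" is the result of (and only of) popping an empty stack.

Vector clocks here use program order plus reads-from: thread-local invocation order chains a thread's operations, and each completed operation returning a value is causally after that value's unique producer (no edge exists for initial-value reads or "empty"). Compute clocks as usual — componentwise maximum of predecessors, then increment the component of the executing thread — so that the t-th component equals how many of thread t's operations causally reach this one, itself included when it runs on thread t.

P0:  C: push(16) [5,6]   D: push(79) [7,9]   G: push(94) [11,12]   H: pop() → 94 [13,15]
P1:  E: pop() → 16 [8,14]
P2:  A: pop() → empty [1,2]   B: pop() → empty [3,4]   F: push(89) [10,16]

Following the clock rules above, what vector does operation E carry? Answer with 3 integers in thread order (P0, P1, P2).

invoked at 1, A has no predecessors; its own P2 bump gives (0, 0, 1)
invoked at 5, C has no predecessors; its own P0 bump gives (1, 0, 0)
B (invocation 3): componentwise max over VC(A)=(0, 0, 1), +1 at P2, giving (0, 0, 2)
E (invocation 8): componentwise max over VC(C)=(1, 0, 0), +1 at P1, giving (1, 1, 0)
D (invocation 7): componentwise max over VC(C)=(1, 0, 0), +1 at P0, giving (2, 0, 0)
F (invocation 10): componentwise max over VC(B)=(0, 0, 2), +1 at P2, giving (0, 0, 3)
G (invocation 11): componentwise max over VC(D)=(2, 0, 0), +1 at P0, giving (3, 0, 0)
H (invocation 13): componentwise max over VC(G)=(3, 0, 0), +1 at P0, giving (4, 0, 0)
target: VC(E) = (1, 1, 0)

(1, 1, 0)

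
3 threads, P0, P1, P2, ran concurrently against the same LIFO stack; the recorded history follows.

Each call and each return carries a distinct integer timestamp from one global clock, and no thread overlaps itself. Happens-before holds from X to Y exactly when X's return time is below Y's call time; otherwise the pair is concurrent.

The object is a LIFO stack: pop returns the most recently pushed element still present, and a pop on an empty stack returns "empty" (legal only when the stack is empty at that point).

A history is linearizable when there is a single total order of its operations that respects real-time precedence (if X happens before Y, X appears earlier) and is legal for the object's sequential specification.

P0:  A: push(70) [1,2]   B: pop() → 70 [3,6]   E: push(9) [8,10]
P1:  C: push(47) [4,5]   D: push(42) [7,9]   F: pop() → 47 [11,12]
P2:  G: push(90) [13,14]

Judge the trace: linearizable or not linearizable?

the violation lands at event 12, F's response at time 12: events 1..11 linearize, events 1..12 do not
checked exhaustively: 4 real-time-consistent orders of 6 completed operations, zero legal LIFO stack replays
take A, B, C, D, E, F: step 6 already fails, because F pop() → 47 cannot occur there
take A, B, C, E, D, F: step 6 already fails, because F pop() → 47 cannot occur there

not linearizable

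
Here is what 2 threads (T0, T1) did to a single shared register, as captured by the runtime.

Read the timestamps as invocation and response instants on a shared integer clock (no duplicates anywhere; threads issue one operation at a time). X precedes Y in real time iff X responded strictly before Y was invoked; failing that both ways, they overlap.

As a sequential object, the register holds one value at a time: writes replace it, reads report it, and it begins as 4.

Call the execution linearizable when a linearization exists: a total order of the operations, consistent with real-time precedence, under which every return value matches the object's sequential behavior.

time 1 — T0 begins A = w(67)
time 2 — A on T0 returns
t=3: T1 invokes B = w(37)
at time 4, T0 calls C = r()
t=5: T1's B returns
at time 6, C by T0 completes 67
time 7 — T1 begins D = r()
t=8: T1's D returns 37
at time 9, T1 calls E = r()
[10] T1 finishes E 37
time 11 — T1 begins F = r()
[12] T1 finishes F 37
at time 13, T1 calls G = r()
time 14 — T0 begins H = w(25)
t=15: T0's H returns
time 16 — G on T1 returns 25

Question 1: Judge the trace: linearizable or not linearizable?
linearizable

one valid linearization: A, C, B, D, E, F, H, G
after step 1 (A w(67)): value 67
after step 2 (C r() → 67): value 67
after step 3 (B w(37)): value 37
after step 4 (D r() → 37): value 37
after step 5 (E r() → 37): value 37
after step 6 (F r() → 37): value 37
after step 7 (H w(25)): value 25
after step 8 (G r() → 25): value 25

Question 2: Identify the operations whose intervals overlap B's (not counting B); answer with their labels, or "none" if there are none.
C

concurrent with B ([3,5]): every op whose interval crosses 3..5
A [1,2]: before
C [4,6]: concurrent
D [7,8]: after
E [9,10]: after
F [11,12]: after
G [13,16]: after
H [14,15]: after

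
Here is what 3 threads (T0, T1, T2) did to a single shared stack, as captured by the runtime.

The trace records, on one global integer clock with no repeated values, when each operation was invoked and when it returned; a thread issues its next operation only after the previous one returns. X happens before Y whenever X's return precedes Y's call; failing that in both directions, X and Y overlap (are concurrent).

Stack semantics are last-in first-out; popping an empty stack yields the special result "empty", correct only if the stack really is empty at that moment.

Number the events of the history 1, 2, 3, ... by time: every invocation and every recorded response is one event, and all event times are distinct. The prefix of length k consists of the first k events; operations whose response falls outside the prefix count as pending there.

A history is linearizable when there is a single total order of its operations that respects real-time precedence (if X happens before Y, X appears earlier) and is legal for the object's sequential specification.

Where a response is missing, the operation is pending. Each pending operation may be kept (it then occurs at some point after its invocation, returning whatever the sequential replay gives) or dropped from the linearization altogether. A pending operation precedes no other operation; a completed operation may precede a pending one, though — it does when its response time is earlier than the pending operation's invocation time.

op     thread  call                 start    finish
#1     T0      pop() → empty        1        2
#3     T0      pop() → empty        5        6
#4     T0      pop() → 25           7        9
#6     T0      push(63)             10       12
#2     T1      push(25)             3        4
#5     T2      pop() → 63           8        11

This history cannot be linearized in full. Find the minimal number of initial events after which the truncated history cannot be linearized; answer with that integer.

events 1..5 are still linearizable — one witness is #1, #2:
after step 1 (#1 pop() → empty): stack <>
after step 2 (#2 push(25)): stack <25>
adding event 6 (#3 responds at 6) leaves no legal real-time order
sample order #1, #2, #3 stalls at step 3 — #3 pop() → empty has no legal effect

6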